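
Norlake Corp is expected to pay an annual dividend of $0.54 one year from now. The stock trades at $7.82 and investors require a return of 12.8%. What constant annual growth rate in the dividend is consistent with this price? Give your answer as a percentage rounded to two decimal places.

5.89%

P = D₁/(r−g) ⇒ g = r − D₁/P = 0.128 − $0.54/$7.82 = 0.058946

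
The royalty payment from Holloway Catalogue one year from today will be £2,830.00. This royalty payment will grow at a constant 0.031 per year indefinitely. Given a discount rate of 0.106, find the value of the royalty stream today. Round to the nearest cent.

Growing perpetuity: P = D₁ / (r − g) = £2,830.0000 / (0.106 − 0.031) = £37,733.33

£37733.33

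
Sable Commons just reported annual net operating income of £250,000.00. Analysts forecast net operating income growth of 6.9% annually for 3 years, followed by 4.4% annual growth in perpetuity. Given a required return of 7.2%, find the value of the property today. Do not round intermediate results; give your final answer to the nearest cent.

D_1 = 267250.00000
D_2 = 285690.25000
D_3 = 305402.87725
Terminal value at year 3: TV = D_3×(1+g_2)/(r−g_2) = 318840.60385/0.028 = 11387164.42318
P_0 = D_1/(1+r)^1 + D_2/(1+r)^2 + D_3/(1+r)^3 + TV/(1+r)^3
    = 249300.37313 + 248602.70418 + 247906.98766 + 9243389.11120 = 9989199.17617

£9989199.18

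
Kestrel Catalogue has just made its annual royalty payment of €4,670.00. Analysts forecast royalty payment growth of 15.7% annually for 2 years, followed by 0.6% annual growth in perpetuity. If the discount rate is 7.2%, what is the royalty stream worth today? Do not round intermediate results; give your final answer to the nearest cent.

€93398.09

D_1 = 5403.19000
D_2 = 6251.49083
Terminal value at year 2: TV = D_2×(1+g_2)/(r−g_2) = 6288.99977/0.066 = 95287.87538
P_0 = D_1/(1+r)^1 + D_2/(1+r)^2 + TV/(1+r)^2
    = 5040.28918 + 5439.93897 + 82917.85770 = 93398.08585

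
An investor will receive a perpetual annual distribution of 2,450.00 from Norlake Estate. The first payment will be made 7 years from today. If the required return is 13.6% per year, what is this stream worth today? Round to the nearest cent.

Value at end of year 6: C / r = 2,450.00 / 0.136 = 18,014.7059
Discount to today: PV = 18,014.7059 / (1 + 0.136)^6 = 18,014.7059 / 2.149166 = 8,382.18

8382.18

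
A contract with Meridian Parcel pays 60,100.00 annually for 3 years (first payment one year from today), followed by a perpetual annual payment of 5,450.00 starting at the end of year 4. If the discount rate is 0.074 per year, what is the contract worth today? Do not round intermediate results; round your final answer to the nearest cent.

PV of 3-year annuity: 60,100.00 × [1 − (1+0.074)^−3] / 0.074 = 156575.80362
Perpetuity value at year 3: 5,450.00 / 0.074 = 73648.64865
PV of perpetuity: 73648.64865 / (1+0.074)^3 = 59450.01088
Total PV = 156575.80362 + 59450.01088 = 216025.81450

216025.81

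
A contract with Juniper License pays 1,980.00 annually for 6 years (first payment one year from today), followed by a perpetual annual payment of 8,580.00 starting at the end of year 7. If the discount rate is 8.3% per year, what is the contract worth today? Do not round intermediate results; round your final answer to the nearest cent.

73138.19

PV of 6-year annuity: 1,980.00 × [1 − (1+0.083)^−6] / 0.083 = 9070.59091
Perpetuity value at year 6: 8,580.00 / 0.083 = 103373.49398
PV of perpetuity: 103373.49398 / (1+0.083)^6 = 64067.60004
Total PV = 9070.59091 + 64067.60004 = 73138.19095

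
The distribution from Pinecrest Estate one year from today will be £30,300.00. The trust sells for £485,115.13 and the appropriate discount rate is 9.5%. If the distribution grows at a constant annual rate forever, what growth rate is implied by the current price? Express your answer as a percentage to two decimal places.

3.25%

P = D₁/(r−g) ⇒ g = r − D₁/P = 0.095 − £30,300.00/£485,115.13 = 0.032541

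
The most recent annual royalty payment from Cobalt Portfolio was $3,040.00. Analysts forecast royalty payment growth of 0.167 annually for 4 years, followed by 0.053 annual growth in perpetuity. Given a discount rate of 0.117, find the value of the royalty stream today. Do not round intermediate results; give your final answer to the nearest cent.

$73175.73

D_1 = 3547.68000
D_2 = 4140.14256
D_3 = 4831.54637
D_4 = 5638.41461
Terminal value at year 4: TV = D_4×(1+g_2)/(r−g_2) = 5937.25059/0.064 = 92769.54039
P_0 = D_1/(1+r)^1 + D_2/(1+r)^2 + D_3/(1+r)^3 + D_4/(1+r)^4 + TV/(1+r)^4
    = 3176.07878 + 3318.24883 + 3466.78279 + 3621.96555 + 59592.65195 = 73175.72790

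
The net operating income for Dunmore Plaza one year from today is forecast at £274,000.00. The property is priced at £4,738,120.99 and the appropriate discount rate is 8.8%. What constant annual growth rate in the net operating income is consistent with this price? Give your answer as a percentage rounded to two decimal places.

P = D₁/(r−g) ⇒ g = r − D₁/P = 0.088 − £274,000.00/£4,738,120.99 = 0.030171

3.02%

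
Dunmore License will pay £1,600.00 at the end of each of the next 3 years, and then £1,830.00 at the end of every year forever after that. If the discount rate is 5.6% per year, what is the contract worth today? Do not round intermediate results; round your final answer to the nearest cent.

PV of 3-year annuity: £1,600.00 × [1 − (1+0.056)^−3] / 0.056 = 4308.66864
Perpetuity value at year 3: £1,830.00 / 0.056 = 32678.57143
PV of perpetuity: 32678.57143 / (1+0.056)^3 = 27750.53167
Total PV = 4308.66864 + 27750.53167 = 32059.20031

£32059.20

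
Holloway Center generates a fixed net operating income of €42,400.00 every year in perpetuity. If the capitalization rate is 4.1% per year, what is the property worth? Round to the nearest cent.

€1034146.34

Level perpetuity: PV = C / r = €42,400.00 / 0.041 = €1,034,146.34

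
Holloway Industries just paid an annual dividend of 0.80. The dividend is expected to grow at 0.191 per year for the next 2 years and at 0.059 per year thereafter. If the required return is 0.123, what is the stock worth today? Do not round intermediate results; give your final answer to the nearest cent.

16.64

D_1 = 0.95280
D_2 = 1.13478
Terminal value at year 2: TV = D_2×(1+g_2)/(r−g_2) = 1.20174/0.064 = 18.77714
P_0 = D_1/(1+r)^1 + D_2/(1+r)^2 + TV/(1+r)^2
    = 0.84844 + 0.89982 + 14.88915 = 16.63741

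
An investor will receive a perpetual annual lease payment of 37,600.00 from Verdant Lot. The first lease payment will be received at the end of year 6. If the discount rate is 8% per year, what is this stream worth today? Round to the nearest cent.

319874.10

Value at end of year 5: C / r = 37,600.00 / 0.08 = 470,000.0000
Discount to today: PV = 470,000.0000 / (1 + 0.08)^5 = 470,000.0000 / 1.469328 = 319,874.10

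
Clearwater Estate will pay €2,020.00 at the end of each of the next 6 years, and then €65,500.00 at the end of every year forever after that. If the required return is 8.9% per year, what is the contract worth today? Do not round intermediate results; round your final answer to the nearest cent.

€450337.92

PV of 6-year annuity: €2,020.00 × [1 − (1+0.089)^−6] / 0.089 = 9088.63599
Perpetuity value at year 6: €65,500.00 / 0.089 = 735955.05618
PV of perpetuity: 735955.05618 / (1+0.089)^6 = 441249.28515
Total PV = 9088.63599 + 441249.28515 = 450337.92114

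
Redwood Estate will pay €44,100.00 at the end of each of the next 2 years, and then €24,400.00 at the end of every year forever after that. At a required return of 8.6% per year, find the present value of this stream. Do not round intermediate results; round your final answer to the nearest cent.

€318564.36

PV of 2-year annuity: €44,100.00 × [1 − (1+0.086)^−2] / 0.086 = 77999.75581
Perpetuity value at year 2: €24,400.00 / 0.086 = 283720.93023
PV of perpetuity: 283720.93023 / (1+0.086)^2 = 240564.60276
Total PV = 77999.75581 + 240564.60276 = 318564.35856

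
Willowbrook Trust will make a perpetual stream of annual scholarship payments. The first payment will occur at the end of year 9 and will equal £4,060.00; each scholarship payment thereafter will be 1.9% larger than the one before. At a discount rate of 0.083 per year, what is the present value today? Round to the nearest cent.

£33521.11

Value at end of year 8: C₁ / (r − g) = £4,060.00 / (0.083 − 0.019) = £63,437.5000
Discount to today: PV = £63,437.5000 / (1 + 0.083)^8 = £63,437.5000 / 1.892464 = £33,521.11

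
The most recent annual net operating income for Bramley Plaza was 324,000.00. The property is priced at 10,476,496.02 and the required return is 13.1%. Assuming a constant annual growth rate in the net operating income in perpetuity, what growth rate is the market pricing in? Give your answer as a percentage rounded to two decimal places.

P = D₀(1+g)/(r−g) ⇒ P(r−g) = D₀(1+g) ⇒ g(P+D₀) = P·r − D₀
g = (P·r − D₀)/(P + D₀) = (10,476,496.02×0.131 − 324,000.00) / (10,476,496.02 + 324,000.00) = 0.097072

9.71%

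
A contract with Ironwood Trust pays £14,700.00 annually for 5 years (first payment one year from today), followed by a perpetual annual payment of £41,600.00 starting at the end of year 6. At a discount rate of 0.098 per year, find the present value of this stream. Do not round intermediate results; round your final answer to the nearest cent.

PV of 5-year annuity: £14,700.00 × [1 − (1+0.098)^−5] / 0.098 = 56010.45256
Perpetuity value at year 5: £41,600.00 / 0.098 = 424489.79592
PV of perpetuity: 424489.79592 / (1+0.098)^5 = 265984.02541
Total PV = 56010.45256 + 265984.02541 = 321994.47797

£321994.48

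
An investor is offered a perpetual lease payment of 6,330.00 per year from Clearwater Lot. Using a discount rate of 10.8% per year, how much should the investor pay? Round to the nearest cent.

Level perpetuity: PV = C / r = 6,330.00 / 0.108 = 58,611.11

58611.11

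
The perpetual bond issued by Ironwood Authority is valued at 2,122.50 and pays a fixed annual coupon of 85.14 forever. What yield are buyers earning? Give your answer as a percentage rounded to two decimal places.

P = C/r ⇒ r = C/P = 85.14/2,122.50 = 0.040113

4.01%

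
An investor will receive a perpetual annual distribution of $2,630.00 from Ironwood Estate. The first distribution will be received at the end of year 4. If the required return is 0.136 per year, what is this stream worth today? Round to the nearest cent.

$13191.13

Value at end of year 3: C / r = $2,630.00 / 0.136 = $19,338.2353
Discount to today: PV = $19,338.2353 / (1 + 0.136)^3 = $19,338.2353 / 1.466003 = $13,191.13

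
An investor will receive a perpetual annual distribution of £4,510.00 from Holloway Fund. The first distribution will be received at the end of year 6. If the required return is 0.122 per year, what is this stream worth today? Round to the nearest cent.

£20789.90

Value at end of year 5: C / r = £4,510.00 / 0.122 = £36,967.2131
Discount to today: PV = £36,967.2131 / (1 + 0.122)^5 = £36,967.2131 / 1.778133 = £20,789.90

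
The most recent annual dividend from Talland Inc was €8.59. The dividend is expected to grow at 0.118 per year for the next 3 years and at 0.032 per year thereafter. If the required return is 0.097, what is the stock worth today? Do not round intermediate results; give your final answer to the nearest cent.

€171.14

D_1 = 9.60362
D_2 = 10.73685
D_3 = 12.00380
Terminal value at year 3: TV = D_3×(1+g_2)/(r−g_2) = 12.38792/0.065 = 190.58333
P_0 = D_1/(1+r)^1 + D_2/(1+r)^2 + D_3/(1+r)^3 + TV/(1+r)^3
    = 8.75444 + 8.92203 + 9.09282 + 144.36604 = 171.13532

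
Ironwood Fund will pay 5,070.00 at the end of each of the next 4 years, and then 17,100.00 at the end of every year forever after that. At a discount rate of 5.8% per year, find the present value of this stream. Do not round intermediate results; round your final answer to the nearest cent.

252950.75

PV of 4-year annuity: 5,070.00 × [1 − (1+0.058)^−4] / 0.058 = 17648.84187
Perpetuity value at year 4: 17,100.00 / 0.058 = 294827.58621
PV of perpetuity: 294827.58621 / (1+0.058)^4 = 235301.90652
Total PV = 17648.84187 + 235301.90652 = 252950.74839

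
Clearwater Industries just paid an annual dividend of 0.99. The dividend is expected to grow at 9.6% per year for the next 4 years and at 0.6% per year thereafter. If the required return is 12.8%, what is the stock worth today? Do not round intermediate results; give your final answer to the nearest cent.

D_1 = 1.08504
D_2 = 1.18920
D_3 = 1.30337
D_4 = 1.42849
Terminal value at year 4: TV = D_4×(1+g_2)/(r−g_2) = 1.43706/0.122 = 11.77919
P_0 = D_1/(1+r)^1 + D_2/(1+r)^2 + D_3/(1+r)^3 + D_4/(1+r)^4 + TV/(1+r)^4
    = 0.96191 + 0.93463 + 0.90811 + 0.88235 + 7.27577 = 10.96278

10.96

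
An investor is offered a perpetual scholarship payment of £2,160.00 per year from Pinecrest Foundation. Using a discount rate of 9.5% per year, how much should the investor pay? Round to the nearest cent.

Level perpetuity: PV = C / r = £2,160.00 / 0.095 = £22,736.84

£22736.84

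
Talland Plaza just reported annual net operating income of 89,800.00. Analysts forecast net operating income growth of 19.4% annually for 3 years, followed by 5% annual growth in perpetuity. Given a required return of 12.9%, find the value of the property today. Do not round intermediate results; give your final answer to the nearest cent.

1713416.83

D_1 = 107221.20000
D_2 = 128022.11280
D_3 = 152858.40268
Terminal value at year 3: TV = D_3×(1+g_2)/(r−g_2) = 160501.32282/0.079 = 2031662.31414
P_0 = D_1/(1+r)^1 + D_2/(1+r)^2 + D_3/(1+r)^3 + TV/(1+r)^3
    = 94970.06200 + 100437.78036 + 106220.29208 + 1411788.69215 = 1713416.82659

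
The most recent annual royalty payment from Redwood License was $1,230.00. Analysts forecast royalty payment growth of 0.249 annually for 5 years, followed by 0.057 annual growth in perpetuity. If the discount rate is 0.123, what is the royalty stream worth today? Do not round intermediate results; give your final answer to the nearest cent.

$42080.53

D_1 = 1536.27000
D_2 = 1918.80123
D_3 = 2396.58274
D_4 = 2993.33184
D_5 = 3738.67147
Terminal value at year 5: TV = D_5×(1+g_2)/(r−g_2) = 3951.77574/0.066 = 59875.38998
P_0 = D_1/(1+r)^1 + D_2/(1+r)^2 + D_3/(1+r)^3 + D_4/(1+r)^4 + D_5/(1+r)^5 + TV/(1+r)^5
    = 1368.00534 + 1521.49481 + 1692.20572 + 1882.07029 + 2093.23757 + 33523.51692 = 42080.53066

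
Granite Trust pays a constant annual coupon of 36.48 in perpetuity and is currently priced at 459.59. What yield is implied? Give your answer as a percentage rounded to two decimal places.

7.94%

P = C/r ⇒ r = C/P = 36.48/459.59 = 0.079375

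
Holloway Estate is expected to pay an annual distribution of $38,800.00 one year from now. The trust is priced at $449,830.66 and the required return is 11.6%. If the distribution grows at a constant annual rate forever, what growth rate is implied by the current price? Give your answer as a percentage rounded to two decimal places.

P = D₁/(r−g) ⇒ g = r − D₁/P = 0.116 − $38,800.00/$449,830.66 = 0.029745

2.97%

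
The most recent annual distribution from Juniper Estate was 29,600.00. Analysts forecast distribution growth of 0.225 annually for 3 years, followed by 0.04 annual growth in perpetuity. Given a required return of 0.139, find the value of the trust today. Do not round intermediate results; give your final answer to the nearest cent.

D_1 = 36260.00000
D_2 = 44418.50000
D_3 = 54412.66250
Terminal value at year 3: TV = D_3×(1+g_2)/(r−g_2) = 56589.16900/0.099 = 571607.76768
P_0 = D_1/(1+r)^1 + D_2/(1+r)^2 + D_3/(1+r)^3 + TV/(1+r)^3
    = 31834.94293 + 34238.63485 + 36823.81711 + 386836.05854 = 489733.45343

489733.45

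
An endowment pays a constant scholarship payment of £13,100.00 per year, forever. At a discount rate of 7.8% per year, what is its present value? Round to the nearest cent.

Level perpetuity: PV = C / r = £13,100.00 / 0.078 = £167,948.72

£167948.72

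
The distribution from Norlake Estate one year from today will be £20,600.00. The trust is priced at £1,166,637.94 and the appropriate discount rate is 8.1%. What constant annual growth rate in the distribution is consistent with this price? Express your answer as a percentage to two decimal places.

6.33%

P = D₁/(r−g) ⇒ g = r − D₁/P = 0.081 − £20,600.00/£1,166,637.94 = 0.063342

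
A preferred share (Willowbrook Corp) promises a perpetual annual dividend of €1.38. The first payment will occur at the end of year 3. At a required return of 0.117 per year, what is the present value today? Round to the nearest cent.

Value at end of year 2: C / r = €1.38 / 0.117 = €11.7949
Discount to today: PV = €11.7949 / (1 + 0.117)^2 = €11.7949 / 1.247689 = €9.45

€9.45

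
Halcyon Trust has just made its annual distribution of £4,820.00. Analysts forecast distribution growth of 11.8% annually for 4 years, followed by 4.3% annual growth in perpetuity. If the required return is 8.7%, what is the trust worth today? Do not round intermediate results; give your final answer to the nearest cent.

£148552.31

D_1 = 5388.76000
D_2 = 6024.63368
D_3 = 6735.54045
D_4 = 7530.33423
Terminal value at year 4: TV = D_4×(1+g_2)/(r−g_2) = 7854.13860/0.044 = 178503.14999
P_0 = D_1/(1+r)^1 + D_2/(1+r)^2 + D_3/(1+r)^3 + D_4/(1+r)^4 + TV/(1+r)^4
    = 4957.46090 + 5098.84203 + 5244.25519 + 5393.81537 + 127857.94149 = 148552.31498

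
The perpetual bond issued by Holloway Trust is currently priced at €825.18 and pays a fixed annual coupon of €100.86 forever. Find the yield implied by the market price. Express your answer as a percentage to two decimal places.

P = C/r ⇒ r = C/P = €100.86/€825.18 = 0.122228

12.22%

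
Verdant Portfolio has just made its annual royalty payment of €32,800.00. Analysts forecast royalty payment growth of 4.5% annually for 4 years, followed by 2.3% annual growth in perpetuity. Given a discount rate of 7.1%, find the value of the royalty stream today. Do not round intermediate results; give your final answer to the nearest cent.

D_1 = 34276.00000
D_2 = 35818.42000
D_3 = 37430.24890
D_4 = 39114.61010
Terminal value at year 4: TV = D_4×(1+g_2)/(r−g_2) = 40014.24613/0.048 = 833630.12777
P_0 = D_1/(1+r)^1 + D_2/(1+r)^2 + D_3/(1+r)^3 + D_4/(1+r)^4 + TV/(1+r)^4
    = 32003.73483 + 31226.80009 + 30468.72651 + 29729.05621 + 633600.51052 = 757028.82815

€757028.83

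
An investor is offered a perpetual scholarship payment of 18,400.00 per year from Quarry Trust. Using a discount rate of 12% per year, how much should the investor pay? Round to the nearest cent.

Level perpetuity: PV = C / r = 18,400.00 / 0.12 = 153,333.33

153333.33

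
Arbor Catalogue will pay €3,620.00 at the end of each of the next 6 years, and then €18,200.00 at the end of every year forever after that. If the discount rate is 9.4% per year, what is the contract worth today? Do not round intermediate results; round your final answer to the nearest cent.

€128985.04

PV of 6-year annuity: €3,620.00 × [1 − (1+0.094)^−6] / 0.094 = 16047.17135
Perpetuity value at year 6: €18,200.00 / 0.094 = 193617.02128
PV of perpetuity: 193617.02128 / (1+0.094)^6 = 112937.87252
Total PV = 16047.17135 + 112937.87252 = 128985.04386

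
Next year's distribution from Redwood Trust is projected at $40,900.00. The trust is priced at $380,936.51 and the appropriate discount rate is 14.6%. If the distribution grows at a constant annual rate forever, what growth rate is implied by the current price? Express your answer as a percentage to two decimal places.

P = D₁/(r−g) ⇒ g = r − D₁/P = 0.146 − $40,900.00/$380,936.51 = 0.038633

3.86%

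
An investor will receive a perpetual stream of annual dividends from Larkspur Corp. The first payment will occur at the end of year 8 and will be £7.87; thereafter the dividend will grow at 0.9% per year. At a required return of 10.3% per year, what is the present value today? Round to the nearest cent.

Value at end of year 7: C₁ / (r − g) = £7.87 / (0.103 − 0.009) = £83.7234
Discount to today: PV = £83.7234 / (1 + 0.103)^7 = £83.7234 / 1.986226 = £42.15

£42.15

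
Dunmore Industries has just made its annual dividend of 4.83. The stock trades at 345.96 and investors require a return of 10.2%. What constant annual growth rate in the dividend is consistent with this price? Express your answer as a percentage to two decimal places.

P = D₀(1+g)/(r−g) ⇒ P(r−g) = D₀(1+g) ⇒ g(P+D₀) = P·r − D₀
g = (P·r − D₀)/(P + D₀) = (345.96×0.102 − 4.83) / (345.96 + 4.83) = 0.086827

8.68%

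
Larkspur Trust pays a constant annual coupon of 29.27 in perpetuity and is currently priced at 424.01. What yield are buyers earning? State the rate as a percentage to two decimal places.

P = C/r ⇒ r = C/P = 29.27/424.01 = 0.069031

6.90%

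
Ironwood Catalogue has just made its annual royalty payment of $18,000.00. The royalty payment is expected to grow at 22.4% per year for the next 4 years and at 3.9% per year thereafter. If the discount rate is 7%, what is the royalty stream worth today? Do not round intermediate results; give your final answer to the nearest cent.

$1134950.67

D_1 = 22032.00000
D_2 = 26967.16800
D_3 = 33007.81363
D_4 = 40401.56389
Terminal value at year 4: TV = D_4×(1+g_2)/(r−g_2) = 41977.22488/0.031 = 1354104.02829
P_0 = D_1/(1+r)^1 + D_2/(1+r)^2 + D_3/(1+r)^3 + D_4/(1+r)^4 + TV/(1+r)^4
    = 20590.65421 + 23554.16892 + 26944.20819 + 30822.15965 + 1033039.47980 = 1134950.67076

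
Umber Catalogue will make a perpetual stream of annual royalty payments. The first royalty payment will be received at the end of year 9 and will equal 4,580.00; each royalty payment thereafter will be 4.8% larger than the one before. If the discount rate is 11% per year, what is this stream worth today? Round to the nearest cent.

Value at end of year 8: C₁ / (r − g) = 4,580.00 / (0.11 − 0.048) = 73,870.9677
Discount to today: PV = 73,870.9677 / (1 + 0.11)^8 = 73,870.9677 / 2.304538 = 32,054.57

32054.57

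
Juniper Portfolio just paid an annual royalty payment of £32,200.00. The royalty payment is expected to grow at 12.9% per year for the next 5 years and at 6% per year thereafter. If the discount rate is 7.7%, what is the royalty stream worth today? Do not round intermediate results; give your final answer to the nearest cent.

£2727458.35

D_1 = 36353.80000
D_2 = 41043.44020
D_3 = 46338.04399
D_4 = 52315.65166
D_5 = 59064.37072
Terminal value at year 5: TV = D_5×(1+g_2)/(r−g_2) = 62608.23297/0.017 = 3682837.23339
P_0 = D_1/(1+r)^1 + D_2/(1+r)^2 + D_3/(1+r)^3 + D_4/(1+r)^4 + D_5/(1+r)^5 + TV/(1+r)^5
    = 33754.68895 + 35384.44181 + 37092.88282 + 38883.81124 + 40761.20974 + 2541581.31324 = 2727458.34780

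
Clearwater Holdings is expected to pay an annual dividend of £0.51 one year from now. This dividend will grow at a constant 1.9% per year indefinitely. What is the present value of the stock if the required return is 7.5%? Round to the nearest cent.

Growing perpetuity: P = D₁ / (r − g) = £0.5100 / (0.075 − 0.019) = £9.11

£9.11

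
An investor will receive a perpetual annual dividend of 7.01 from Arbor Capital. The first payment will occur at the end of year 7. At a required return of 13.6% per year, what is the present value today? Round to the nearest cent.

Value at end of year 6: C / r = 7.01 / 0.136 = 51.5441
Discount to today: PV = 51.5441 / (1 + 0.136)^6 = 51.5441 / 2.149166 = 23.98

23.98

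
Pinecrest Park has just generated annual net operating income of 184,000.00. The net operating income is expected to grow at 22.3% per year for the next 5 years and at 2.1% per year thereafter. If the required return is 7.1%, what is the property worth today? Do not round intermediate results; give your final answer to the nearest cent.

D_1 = 225032.00000
D_2 = 275214.13600
D_3 = 336586.88833
D_4 = 411645.76443
D_5 = 503442.76989
Terminal value at year 5: TV = D_5×(1+g_2)/(r−g_2) = 514015.06806/0.05 = 10280301.36119
P_0 = D_1/(1+r)^1 + D_2/(1+r)^2 + D_3/(1+r)^3 + D_4/(1+r)^4 + D_5/(1+r)^5 + TV/(1+r)^5
    = 210113.91223 + 239934.00062 + 273986.25841 + 312871.32963 + 357275.10377 + 7295557.61891 = 8689738.22355

8689738.22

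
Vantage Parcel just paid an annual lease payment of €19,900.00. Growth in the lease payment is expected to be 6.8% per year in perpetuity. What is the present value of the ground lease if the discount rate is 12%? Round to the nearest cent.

D₁ = D₀ × (1 + g) = €19,900.00 × 1.068 = €21,253.2000
Growing perpetuity: P = D₁ / (r − g) = €21,253.2000 / (0.12 − 0.068) = €408,715.38

€408715.38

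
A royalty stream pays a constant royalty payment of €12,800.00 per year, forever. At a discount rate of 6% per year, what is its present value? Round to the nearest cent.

€213333.33

Level perpetuity: PV = C / r = €12,800.00 / 0.06 = €213,333.33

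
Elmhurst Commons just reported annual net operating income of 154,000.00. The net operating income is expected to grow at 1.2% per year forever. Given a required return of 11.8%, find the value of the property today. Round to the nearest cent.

D₁ = D₀ × (1 + g) = 154,000.00 × 1.012 = 155,848.0000
Growing perpetuity: P = D₁ / (r − g) = 155,848.0000 / (0.118 − 0.012) = 1,470,264.15

1470264.15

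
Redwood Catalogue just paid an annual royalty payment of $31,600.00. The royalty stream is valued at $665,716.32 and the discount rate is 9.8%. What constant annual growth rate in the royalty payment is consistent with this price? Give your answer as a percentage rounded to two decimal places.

4.82%

P = D₀(1+g)/(r−g) ⇒ P(r−g) = D₀(1+g) ⇒ g(P+D₀) = P·r − D₀
g = (P·r − D₀)/(P + D₀) = ($665,716.32×0.098 − $31,600.00) / ($665,716.32 + $31,600.00) = 0.048242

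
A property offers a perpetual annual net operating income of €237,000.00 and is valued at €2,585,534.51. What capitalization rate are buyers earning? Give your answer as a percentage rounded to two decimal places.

9.17%

P = C/r ⇒ r = C/P = €237,000.00/€2,585,534.51 = 0.091664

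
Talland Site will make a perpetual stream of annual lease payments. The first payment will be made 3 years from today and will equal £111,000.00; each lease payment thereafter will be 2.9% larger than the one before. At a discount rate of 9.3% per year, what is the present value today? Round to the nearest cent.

£1451786.26

Value at end of year 2: C₁ / (r − g) = £111,000.00 / (0.093 − 0.029) = £1,734,375.0000
Discount to today: PV = £1,734,375.0000 / (1 + 0.093)^2 = £1,734,375.0000 / 1.194649 = £1,451,786.26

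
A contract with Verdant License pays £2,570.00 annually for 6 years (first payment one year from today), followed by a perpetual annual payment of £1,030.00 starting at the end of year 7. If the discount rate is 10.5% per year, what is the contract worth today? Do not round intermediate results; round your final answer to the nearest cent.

PV of 6-year annuity: £2,570.00 × [1 − (1+0.105)^−6] / 0.105 = 11030.90103
Perpetuity value at year 6: £1,030.00 / 0.105 = 9809.52381
PV of perpetuity: 9809.52381 / (1+0.105)^6 = 5388.57904
Total PV = 11030.90103 + 5388.57904 = 16419.48007

£16419.48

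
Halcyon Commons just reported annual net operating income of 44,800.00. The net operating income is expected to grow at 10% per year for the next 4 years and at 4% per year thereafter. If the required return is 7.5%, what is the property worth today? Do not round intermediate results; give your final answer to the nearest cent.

1649283.39

D_1 = 49280.00000
D_2 = 54208.00000
D_3 = 59628.80000
D_4 = 65591.68000
Terminal value at year 4: TV = D_4×(1+g_2)/(r−g_2) = 68215.34720/0.035 = 1949009.92000
P_0 = D_1/(1+r)^1 + D_2/(1+r)^2 + D_3/(1+r)^3 + D_4/(1+r)^4 + TV/(1+r)^4
    = 45841.86047 + 46907.95024 + 47998.83281 + 49115.08473 + 1459419.66064 = 1649283.38888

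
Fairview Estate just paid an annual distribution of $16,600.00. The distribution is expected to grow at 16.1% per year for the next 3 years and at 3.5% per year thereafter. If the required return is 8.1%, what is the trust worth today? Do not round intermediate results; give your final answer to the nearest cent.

$520252.72

D_1 = 19272.60000
D_2 = 22375.48860
D_3 = 25977.94226
Terminal value at year 3: TV = D_3×(1+g_2)/(r−g_2) = 26887.17024/0.046 = 584503.70095
P_0 = D_1/(1+r)^1 + D_2/(1+r)^2 + D_3/(1+r)^3 + TV/(1+r)^3
    = 17828.49214 + 19147.89951 + 20564.95035 + 462711.38295 = 520252.72495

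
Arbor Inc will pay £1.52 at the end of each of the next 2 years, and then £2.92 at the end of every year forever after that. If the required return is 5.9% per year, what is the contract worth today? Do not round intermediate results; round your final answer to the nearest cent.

£46.92

PV of 2-year annuity: £1.52 × [1 − (1+0.059)^−2] / 0.059 = 2.79067
Perpetuity value at year 2: £2.92 / 0.059 = 49.49153
PV of perpetuity: 49.49153 / (1+0.059)^2 = 44.13051
Total PV = 2.79067 + 44.13051 = 46.92117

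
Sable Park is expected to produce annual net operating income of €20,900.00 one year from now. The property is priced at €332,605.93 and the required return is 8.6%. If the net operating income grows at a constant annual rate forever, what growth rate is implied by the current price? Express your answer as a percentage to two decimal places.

P = D₁/(r−g) ⇒ g = r − D₁/P = 0.086 − €20,900.00/€332,605.93 = 0.023163

2.32%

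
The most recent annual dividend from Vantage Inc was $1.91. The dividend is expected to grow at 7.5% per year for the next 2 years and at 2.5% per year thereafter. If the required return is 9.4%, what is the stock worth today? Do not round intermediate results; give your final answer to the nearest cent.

$31.12

D_1 = 2.05325
D_2 = 2.20724
Terminal value at year 2: TV = D_2×(1+g_2)/(r−g_2) = 2.26242/0.069 = 32.78877
P_0 = D_1/(1+r)^1 + D_2/(1+r)^2 + TV/(1+r)^2
    = 1.87683 + 1.84423 + 27.39621 = 31.11727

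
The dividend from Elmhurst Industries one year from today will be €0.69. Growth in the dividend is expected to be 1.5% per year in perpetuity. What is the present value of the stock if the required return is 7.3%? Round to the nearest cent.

€11.90

Growing perpetuity: P = D₁ / (r − g) = €0.6900 / (0.073 − 0.015) = €11.90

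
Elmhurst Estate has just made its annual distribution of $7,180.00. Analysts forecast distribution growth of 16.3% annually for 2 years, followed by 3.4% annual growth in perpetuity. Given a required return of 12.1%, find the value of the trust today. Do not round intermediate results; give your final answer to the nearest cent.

D_1 = 8350.34000
D_2 = 9711.44542
Terminal value at year 2: TV = D_2×(1+g_2)/(r−g_2) = 10041.63456/0.087 = 115421.08695
P_0 = D_1/(1+r)^1 + D_2/(1+r)^2 + TV/(1+r)^2
    = 7449.00981 + 7728.09849 + 91848.89475 = 107026.00306

$107026.00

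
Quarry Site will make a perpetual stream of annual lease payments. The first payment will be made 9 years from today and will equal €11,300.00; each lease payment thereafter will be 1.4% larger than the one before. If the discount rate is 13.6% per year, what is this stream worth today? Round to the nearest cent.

€33395.81

Value at end of year 8: C₁ / (r − g) = €11,300.00 / (0.136 − 0.014) = €92,622.9508
Discount to today: PV = €92,622.9508 / (1 + 0.136)^8 = €92,622.9508 / 2.773490 = €33,395.81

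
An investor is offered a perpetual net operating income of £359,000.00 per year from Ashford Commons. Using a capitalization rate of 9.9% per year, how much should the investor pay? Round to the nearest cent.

£3626262.63

Level perpetuity: PV = C / r = £359,000.00 / 0.099 = £3,626,262.63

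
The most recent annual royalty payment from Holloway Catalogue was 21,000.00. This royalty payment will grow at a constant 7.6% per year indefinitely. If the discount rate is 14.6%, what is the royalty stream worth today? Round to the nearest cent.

322800.00

D₁ = D₀ × (1 + g) = 21,000.00 × 1.076 = 22,596.0000
Growing perpetuity: P = D₁ / (r − g) = 22,596.0000 / (0.146 − 0.076) = 322,800.00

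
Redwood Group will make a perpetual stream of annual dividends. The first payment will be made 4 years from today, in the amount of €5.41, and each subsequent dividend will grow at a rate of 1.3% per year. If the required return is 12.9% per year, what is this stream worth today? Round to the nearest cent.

€32.41

Value at end of year 3: C₁ / (r − g) = €5.41 / (0.129 − 0.013) = €46.6379
Discount to today: PV = €46.6379 / (1 + 0.129)^3 = €46.6379 / 1.439070 = €32.41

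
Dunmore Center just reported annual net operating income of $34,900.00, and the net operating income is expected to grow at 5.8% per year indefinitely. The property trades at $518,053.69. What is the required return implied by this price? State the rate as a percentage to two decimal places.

D₁ = $34,900.00 × 1.058 = $36,924.2000
P = D₁/(r − g) ⇒ r = D₁/P + g = $36,924.2000/$518,053.69 + 0.058 = 0.071275 + 0.058 = 0.129275

12.93%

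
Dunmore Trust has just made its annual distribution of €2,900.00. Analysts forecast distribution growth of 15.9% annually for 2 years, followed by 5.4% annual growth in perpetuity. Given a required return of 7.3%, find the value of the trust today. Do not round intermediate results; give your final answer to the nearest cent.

€194210.81

D_1 = 3361.10000
D_2 = 3895.51490
Terminal value at year 2: TV = D_2×(1+g_2)/(r−g_2) = 4105.87270/0.019 = 216098.56340
P_0 = D_1/(1+r)^1 + D_2/(1+r)^2 + TV/(1+r)^2
    = 3132.43243 + 3383.49412 + 187694.88426 = 194210.81081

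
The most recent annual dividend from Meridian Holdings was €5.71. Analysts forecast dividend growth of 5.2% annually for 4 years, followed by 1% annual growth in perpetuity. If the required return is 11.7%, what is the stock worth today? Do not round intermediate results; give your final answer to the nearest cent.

€62.11

D_1 = 6.00692
D_2 = 6.31928
D_3 = 6.64788
D_4 = 6.99357
Terminal value at year 4: TV = D_4×(1+g_2)/(r−g_2) = 7.06351/0.107 = 66.01409
P_0 = D_1/(1+r)^1 + D_2/(1+r)^2 + D_3/(1+r)^3 + D_4/(1+r)^4 + TV/(1+r)^4
    = 5.37773 + 5.06479 + 4.77006 + 4.49248 + 42.40567 = 62.11073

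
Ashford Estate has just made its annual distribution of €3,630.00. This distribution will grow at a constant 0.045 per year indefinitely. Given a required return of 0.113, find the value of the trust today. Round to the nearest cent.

D₁ = D₀ × (1 + g) = €3,630.00 × 1.045 = €3,793.3500
Growing perpetuity: P = D₁ / (r − g) = €3,793.3500 / (0.113 − 0.045) = €55,784.56

€55784.56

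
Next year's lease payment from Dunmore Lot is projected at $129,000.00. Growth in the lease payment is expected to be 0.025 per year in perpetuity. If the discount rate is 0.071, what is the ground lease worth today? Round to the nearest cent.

Growing perpetuity: P = D₁ / (r − g) = $129,000.0000 / (0.071 − 0.025) = $2,804,347.83

$2804347.83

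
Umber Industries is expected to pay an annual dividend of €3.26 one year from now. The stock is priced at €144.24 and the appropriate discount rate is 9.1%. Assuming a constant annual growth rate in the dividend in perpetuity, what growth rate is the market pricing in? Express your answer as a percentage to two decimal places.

P = D₁/(r−g) ⇒ g = r − D₁/P = 0.091 − €3.26/€144.24 = 0.068399

6.84%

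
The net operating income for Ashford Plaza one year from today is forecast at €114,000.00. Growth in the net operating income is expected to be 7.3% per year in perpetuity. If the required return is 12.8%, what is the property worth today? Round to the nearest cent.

€2072727.27

Growing perpetuity: P = D₁ / (r − g) = €114,000.0000 / (0.128 − 0.073) = €2,072,727.27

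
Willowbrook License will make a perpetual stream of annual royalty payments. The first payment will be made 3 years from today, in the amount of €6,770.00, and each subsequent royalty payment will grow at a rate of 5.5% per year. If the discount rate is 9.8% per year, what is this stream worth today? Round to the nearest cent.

€130591.69

Value at end of year 2: C₁ / (r − g) = €6,770.00 / (0.098 − 0.055) = €157,441.8605
Discount to today: PV = €157,441.8605 / (1 + 0.098)^2 = €157,441.8605 / 1.205604 = €130,591.69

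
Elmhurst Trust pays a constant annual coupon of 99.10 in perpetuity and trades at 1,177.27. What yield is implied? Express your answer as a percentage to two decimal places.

P = C/r ⇒ r = C/P = 99.10/1,177.27 = 0.084178

8.42%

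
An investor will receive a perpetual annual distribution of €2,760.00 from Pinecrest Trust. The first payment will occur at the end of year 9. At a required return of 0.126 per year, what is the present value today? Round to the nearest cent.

Value at end of year 8: C / r = €2,760.00 / 0.126 = €21,904.7619
Discount to today: PV = €21,904.7619 / (1 + 0.126)^8 = €21,904.7619 / 2.584087 = €8,476.79

€8476.79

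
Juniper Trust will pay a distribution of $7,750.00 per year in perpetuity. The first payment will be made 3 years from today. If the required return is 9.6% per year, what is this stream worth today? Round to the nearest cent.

Value at end of year 2: C / r = $7,750.00 / 0.096 = $80,729.1667
Discount to today: PV = $80,729.1667 / (1 + 0.096)^2 = $80,729.1667 / 1.201216 = $67,206.20

$67206.20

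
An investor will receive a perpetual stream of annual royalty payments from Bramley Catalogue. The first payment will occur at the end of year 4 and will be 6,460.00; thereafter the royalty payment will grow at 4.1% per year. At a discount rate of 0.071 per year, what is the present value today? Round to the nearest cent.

175284.23

Value at end of year 3: C₁ / (r − g) = 6,460.00 / (0.071 − 0.041) = 215,333.3333
Discount to today: PV = 215,333.3333 / (1 + 0.071)^3 = 215,333.3333 / 1.228481 = 175,284.23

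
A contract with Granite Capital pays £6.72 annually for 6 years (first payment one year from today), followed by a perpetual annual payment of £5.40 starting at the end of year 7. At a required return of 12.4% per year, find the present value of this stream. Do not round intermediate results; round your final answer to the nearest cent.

PV of 6-year annuity: £6.72 × [1 − (1+0.124)^−6] / 0.124 = 27.31847
Perpetuity value at year 6: £5.40 / 0.124 = 43.54839
PV of perpetuity: 43.54839 / (1+0.124)^6 = 21.59604
Total PV = 27.31847 + 21.59604 = 48.91452

£48.91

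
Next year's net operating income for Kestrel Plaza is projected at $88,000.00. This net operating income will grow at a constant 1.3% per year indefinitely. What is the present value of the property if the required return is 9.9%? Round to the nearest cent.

$1023255.81

Growing perpetuity: P = D₁ / (r − g) = $88,000.0000 / (0.099 − 0.013) = $1,023,255.81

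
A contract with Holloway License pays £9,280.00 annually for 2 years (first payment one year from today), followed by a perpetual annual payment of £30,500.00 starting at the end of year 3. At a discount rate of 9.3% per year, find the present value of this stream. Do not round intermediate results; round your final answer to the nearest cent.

PV of 2-year annuity: £9,280.00 × [1 − (1+0.093)^−2] / 0.093 = 16258.36543
Perpetuity value at year 2: £30,500.00 / 0.093 = 327956.98925
PV of perpetuity: 327956.98925 / (1+0.093)^2 = 274521.62874
Total PV = 16258.36543 + 274521.62874 = 290779.99416

£290779.99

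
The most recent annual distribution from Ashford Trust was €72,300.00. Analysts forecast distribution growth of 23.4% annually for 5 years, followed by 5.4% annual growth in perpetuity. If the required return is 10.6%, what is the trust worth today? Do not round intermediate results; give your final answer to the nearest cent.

€3041959.69

D_1 = 89218.20000
D_2 = 110095.25880
D_3 = 135857.54936
D_4 = 167648.21591
D_5 = 206877.89843
Terminal value at year 5: TV = D_5×(1+g_2)/(r−g_2) = 218049.30495/0.052 = 4193255.86437
P_0 = D_1/(1+r)^1 + D_2/(1+r)^2 + D_3/(1+r)^3 + D_4/(1+r)^4 + D_5/(1+r)^5 + TV/(1+r)^5
    = 80667.45027 + 90003.28538 + 100419.57881 + 112041.37455 + 125008.18824 + 2533819.81549 = 3041959.69274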